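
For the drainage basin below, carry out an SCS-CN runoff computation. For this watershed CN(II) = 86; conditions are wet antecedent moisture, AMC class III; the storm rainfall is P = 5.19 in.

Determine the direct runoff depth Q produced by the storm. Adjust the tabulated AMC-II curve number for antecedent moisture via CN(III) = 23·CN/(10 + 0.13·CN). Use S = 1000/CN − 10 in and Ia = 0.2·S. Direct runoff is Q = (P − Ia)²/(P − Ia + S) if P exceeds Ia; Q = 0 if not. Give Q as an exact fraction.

Q = 249291502681/56302879900 in ≈ 4.428 in

Adjust CN=86 to AMC III: 23·86/(10 + 0.13·86) → 1978 ÷ (1059/50) = 98900/1059 ≈ 93.390
Retention S: 1000/CN − 10 with CN=93.390 → S = 700/989 ≈ 0.708 in
Initial abstraction Ia = S/5 = (700/989)/5 = 140/989 ≈ 0.142 in
Since P=5.190 > Ia=0.142: effective rainfall P−Ia = 499291/98900 in
Q = (499291/98900)²/((499291/98900) + 700/989) = (249291502681/9781210000)/(569291/98900) = 249291502681/56302879900 in ≈ 4.428 in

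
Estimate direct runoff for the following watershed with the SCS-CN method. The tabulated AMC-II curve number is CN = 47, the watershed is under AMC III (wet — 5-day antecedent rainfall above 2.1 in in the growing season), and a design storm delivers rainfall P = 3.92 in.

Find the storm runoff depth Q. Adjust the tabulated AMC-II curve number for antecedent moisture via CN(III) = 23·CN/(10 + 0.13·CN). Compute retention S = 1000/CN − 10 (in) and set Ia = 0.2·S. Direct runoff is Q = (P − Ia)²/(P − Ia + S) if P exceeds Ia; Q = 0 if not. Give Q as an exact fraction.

Q = 3155197922/2863812225 in ≈ 1.102 in

CN(III) from CN(II)=47: (23·47)/(10 + 0.13·47) = 108100/1611 ≈ 67.101
Retention S: 1000/CN − 10 with CN=67.101 → S = 5300/1081 ≈ 4.903 in
Initial abstraction Ia = S/5 = (5300/1081)/5 = 1060/1081 ≈ 0.981 in
Since P=3.920 > Ia=0.981: effective rainfall P−Ia = 79438/27025 in
Runoff Q = (P−Ia)²/(P−Ia+S) = (2.939)²/(2.939+4.903) = 3155197922/2863812225 ≈ 1.102 in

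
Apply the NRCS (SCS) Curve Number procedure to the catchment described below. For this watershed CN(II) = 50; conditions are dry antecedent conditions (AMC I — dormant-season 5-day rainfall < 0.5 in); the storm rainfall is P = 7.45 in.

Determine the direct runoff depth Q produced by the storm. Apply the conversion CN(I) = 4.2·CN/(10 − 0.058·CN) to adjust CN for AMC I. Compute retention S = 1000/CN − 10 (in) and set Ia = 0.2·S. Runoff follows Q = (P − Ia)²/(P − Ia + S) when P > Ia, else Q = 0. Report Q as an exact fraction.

CN(I) from CN(II)=50: (4.2·50)/(10 − 0.058·50) = 2100/71 ≈ 29.577
Retention S: 1000/CN − 10 with CN=29.577 → S = 500/21 ≈ 23.810 in
Ia = 0.2·(500/21) = 100/21 in ≈ 4.762 in
P − Ia = 7.450 − 4.762 = 1129/420 ≈ 2.688 in (> 0, runoff occurs)
Q = (1129/420)²/((1129/420) + 500/21) = (1274641/176400)/(11129/420) = 1274641/4674180 in ≈ 0.273 in

Q = 1274641/4674180 in ≈ 0.273 in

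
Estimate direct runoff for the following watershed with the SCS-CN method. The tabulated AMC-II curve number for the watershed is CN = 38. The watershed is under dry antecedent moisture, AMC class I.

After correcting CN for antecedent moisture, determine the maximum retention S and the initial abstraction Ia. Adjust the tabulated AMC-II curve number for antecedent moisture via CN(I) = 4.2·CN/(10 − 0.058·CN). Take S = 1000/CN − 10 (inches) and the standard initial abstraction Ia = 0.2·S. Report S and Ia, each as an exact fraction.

Dry (AMC I): CN(I) = 4.2·38/(10 − 0.058·38) = (798/5)/(1949/250) = 39900/1949 ≈ 20.472
S = 1000/(39900/1949) − 10 = 15500/399 in ≈ 38.847 in
Ia = 0.2·(15500/399) = 3100/399 in ≈ 7.769 in

S = 15500/399 in ≈ 38.847 in; Ia = 3100/399 in ≈ 7.769 in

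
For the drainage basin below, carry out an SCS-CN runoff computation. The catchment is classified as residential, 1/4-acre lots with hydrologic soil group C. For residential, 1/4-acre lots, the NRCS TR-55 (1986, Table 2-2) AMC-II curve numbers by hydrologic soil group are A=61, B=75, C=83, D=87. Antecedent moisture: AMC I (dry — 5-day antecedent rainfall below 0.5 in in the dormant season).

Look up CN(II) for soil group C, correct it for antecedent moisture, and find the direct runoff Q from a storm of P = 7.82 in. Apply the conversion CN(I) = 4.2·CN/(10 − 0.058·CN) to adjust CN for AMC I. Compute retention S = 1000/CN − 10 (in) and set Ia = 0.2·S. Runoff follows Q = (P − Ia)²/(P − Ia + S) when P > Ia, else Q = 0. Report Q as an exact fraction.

NRCS table: residential, 1/4-acre lots, soil group C → CN(II) = 83
CN(I) from CN(II)=83: (4.2·83)/(10 − 0.058·83) = 174300/2593 ≈ 67.219
Retention S: 1000/CN − 10 with CN=67.219 → S = 8500/1743 ≈ 4.877 in
Ia = 0.2S: 0.2·4.877 = 0.975 in (exactly 1700/1743)
Since P=7.820 > Ia=0.975: effective rainfall P−Ia = 596513/87150 in
Q: (596513/87150)² ÷ (1021513/87150) = 20931044657/5236756350 in (≈ 3.997 in)

Q = 20931044657/5236756350 in ≈ 3.997 in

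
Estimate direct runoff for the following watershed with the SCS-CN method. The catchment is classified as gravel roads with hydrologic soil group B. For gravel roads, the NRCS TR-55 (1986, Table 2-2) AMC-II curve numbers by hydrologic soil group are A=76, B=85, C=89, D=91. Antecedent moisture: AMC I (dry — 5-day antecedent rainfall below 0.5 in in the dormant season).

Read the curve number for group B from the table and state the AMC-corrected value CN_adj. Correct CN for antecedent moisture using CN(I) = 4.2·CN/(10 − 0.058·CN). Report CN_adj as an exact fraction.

CN_adj = 11900/169 ≈ 70.414

NRCS table: gravel roads, soil group B → CN(II) = 85
CN(I) from CN(II)=85: (4.2·85)/(10 − 0.058·85) = 11900/169 ≈ 70.414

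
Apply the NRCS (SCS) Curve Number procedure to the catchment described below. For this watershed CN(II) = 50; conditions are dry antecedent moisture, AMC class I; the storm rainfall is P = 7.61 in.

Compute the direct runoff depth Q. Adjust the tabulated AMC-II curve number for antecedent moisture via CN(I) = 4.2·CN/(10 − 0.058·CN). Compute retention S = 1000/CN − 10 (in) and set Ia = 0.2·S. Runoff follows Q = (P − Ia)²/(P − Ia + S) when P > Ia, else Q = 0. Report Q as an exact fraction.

Adjust CN=50 to AMC I: 4.2·50/(10 − 0.058·50) → 210 ÷ (71/10) = 2100/71 ≈ 29.577
S = 1000/(2100/71) − 10 = 500/21 in ≈ 23.810 in
Ia = 0.2·(500/21) = 100/21 in ≈ 4.762 in
Excess rainfall: 7.610 − 4.762 = 2.848 in; P > Ia so Q > 0
Runoff Q = (P−Ia)²/(P−Ia+S) = (2.848)²/(2.848+23.810) = 35772361/117560100 ≈ 0.304 in

Q = 35772361/117560100 in ≈ 0.304 in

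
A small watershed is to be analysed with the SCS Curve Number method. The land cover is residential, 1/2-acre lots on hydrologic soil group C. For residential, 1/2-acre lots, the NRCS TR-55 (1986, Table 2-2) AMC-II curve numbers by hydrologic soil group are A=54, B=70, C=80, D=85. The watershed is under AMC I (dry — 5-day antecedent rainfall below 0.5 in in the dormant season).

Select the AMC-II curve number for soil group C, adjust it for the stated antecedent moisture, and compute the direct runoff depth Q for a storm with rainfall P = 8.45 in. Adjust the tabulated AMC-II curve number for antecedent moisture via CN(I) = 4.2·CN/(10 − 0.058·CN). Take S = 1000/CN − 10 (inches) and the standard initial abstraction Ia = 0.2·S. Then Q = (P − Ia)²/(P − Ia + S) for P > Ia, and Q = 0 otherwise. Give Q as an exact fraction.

Q = 9296401/2330580 in ≈ 3.989 in

NRCS table: residential, 1/2-acre lots, soil group C → CN(II) = 80
Dry (AMC I): CN(I) = 4.2·80/(10 − 0.058·80) = 336/(134/25) = 4200/67 ≈ 62.687
Retention S: 1000/CN − 10 with CN=62.687 → S = 125/21 ≈ 5.952 in
Initial abstraction Ia = S/5 = (125/21)/5 = 25/21 ≈ 1.190 in
Excess rainfall: 8.450 − 1.190 = 7.260 in; P > Ia so Q > 0
Q = (3049/420)²/((3049/420) + 125/21) = (9296401/176400)/(5549/420) = 9296401/2330580 in ≈ 3.989 in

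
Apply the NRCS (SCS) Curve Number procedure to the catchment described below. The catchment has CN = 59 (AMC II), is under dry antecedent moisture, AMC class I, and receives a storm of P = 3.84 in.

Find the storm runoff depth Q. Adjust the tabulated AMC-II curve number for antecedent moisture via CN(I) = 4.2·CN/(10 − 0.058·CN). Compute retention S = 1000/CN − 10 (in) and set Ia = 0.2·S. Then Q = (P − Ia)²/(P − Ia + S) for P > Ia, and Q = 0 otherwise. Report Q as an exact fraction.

Q = 16900321/1024002525 in ≈ 0.017 in

Dry (AMC I): CN(I) = 4.2·59/(10 − 0.058·59) = (1239/5)/(3289/500) = 123900/3289 ≈ 37.671
Max retention: S = 1000/(123900/3289) − 10 = 20500/1239 in (≈ 16.546 in)
Ia = 0.2·(20500/1239) = 4100/1239 in ≈ 3.309 in
Since P=3.840 > Ia=3.309: effective rainfall P−Ia = 16444/30975 in
Runoff Q = (P−Ia)²/(P−Ia+S) = (0.531)²/(0.531+16.546) = 16900321/1024002525 ≈ 0.017 in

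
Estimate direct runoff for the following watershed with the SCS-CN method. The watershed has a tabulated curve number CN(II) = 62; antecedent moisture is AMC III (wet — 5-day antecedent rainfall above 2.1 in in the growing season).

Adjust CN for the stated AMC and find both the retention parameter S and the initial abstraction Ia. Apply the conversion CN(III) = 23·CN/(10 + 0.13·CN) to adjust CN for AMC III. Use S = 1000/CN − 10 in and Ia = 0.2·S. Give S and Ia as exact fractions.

S = 1900/713 in ≈ 2.665 in; Ia = 380/713 in ≈ 0.533 in

Wet (AMC III): CN(III) = 23·62/(10 + 0.13·62) = 1426/(903/50) = 71300/903 ≈ 78.959
Max retention: S = 1000/(71300/903) − 10 = 1900/713 in (≈ 2.665 in)
Initial abstraction Ia = S/5 = (1900/713)/5 = 380/713 ≈ 0.533 in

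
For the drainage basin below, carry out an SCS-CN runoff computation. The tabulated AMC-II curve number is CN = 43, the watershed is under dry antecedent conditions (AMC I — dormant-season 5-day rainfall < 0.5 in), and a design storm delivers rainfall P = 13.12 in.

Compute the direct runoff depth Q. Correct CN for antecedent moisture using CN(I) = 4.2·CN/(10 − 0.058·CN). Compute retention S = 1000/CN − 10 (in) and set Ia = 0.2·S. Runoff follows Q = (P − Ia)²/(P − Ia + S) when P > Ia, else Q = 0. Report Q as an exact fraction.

Q = 328038498/271584775 in ≈ 1.208 in

CN(I) from CN(II)=43: (4.2·43)/(10 − 0.058·43) = 30100/1251 ≈ 24.061
Max retention: S = 1000/(30100/1251) − 10 = 9500/301 in (≈ 31.561 in)
Ia = 0.2S: 0.2·31.561 = 6.312 in (exactly 1900/301)
Since P=13.120 > Ia=6.312: effective rainfall P−Ia = 51228/7525 in
Q: (51228/7525)² ÷ (288728/7525) = 328038498/271584775 in (≈ 1.208 in)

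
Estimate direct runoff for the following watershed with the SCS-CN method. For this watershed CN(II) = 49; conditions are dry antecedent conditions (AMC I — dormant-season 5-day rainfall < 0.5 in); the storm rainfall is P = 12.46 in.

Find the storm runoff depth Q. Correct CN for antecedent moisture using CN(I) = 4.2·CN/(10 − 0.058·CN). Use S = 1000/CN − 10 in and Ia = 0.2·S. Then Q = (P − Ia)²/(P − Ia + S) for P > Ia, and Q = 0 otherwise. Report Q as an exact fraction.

Q = 16560858721/9495766350 in ≈ 1.744 in

Adjust CN=49 to AMC I: 4.2·49/(10 − 0.058·49) → (1029/5) ÷ (3579/500) = 34300/1193 ≈ 28.751
Max retention: S = 1000/(34300/1193) − 10 = 8500/343 in (≈ 24.781 in)
Initial abstraction Ia = S/5 = (8500/343)/5 = 1700/343 ≈ 4.956 in
Since P=12.460 > Ia=4.956: effective rainfall P−Ia = 128689/17150 in
Runoff Q = (P−Ia)²/(P−Ia+S) = (7.504)²/(7.504+24.781) = 16560858721/9495766350 ≈ 1.744 in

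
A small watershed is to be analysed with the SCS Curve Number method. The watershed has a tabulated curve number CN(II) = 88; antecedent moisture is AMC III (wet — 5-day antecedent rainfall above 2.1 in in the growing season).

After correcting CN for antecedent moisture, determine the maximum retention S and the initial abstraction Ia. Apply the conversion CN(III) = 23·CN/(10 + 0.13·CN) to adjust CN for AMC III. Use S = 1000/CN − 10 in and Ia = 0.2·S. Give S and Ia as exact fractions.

Wet (AMC III): CN(III) = 23·88/(10 + 0.13·88) = 2024/(536/25) = 6325/67 ≈ 94.403
S = 1000/(6325/67) − 10 = 150/253 in ≈ 0.593 in
Initial abstraction Ia = S/5 = (150/253)/5 = 30/253 ≈ 0.119 in

S = 150/253 in ≈ 0.593 in; Ia = 30/253 in ≈ 0.119 in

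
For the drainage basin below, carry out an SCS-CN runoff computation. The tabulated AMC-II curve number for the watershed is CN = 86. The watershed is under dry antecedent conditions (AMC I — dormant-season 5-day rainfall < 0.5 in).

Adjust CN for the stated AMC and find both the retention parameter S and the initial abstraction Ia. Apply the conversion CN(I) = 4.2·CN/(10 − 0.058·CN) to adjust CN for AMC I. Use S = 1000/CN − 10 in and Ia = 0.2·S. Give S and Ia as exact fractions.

CN(I) from CN(II)=86: (4.2·86)/(10 − 0.058·86) = 12900/179 ≈ 72.067
Retention S: 1000/CN − 10 with CN=72.067 → S = 500/129 ≈ 3.876 in
Ia = 0.2S: 0.2·3.876 = 0.775 in (exactly 100/129)

S = 500/129 in ≈ 3.876 in; Ia = 100/129 in ≈ 0.775 in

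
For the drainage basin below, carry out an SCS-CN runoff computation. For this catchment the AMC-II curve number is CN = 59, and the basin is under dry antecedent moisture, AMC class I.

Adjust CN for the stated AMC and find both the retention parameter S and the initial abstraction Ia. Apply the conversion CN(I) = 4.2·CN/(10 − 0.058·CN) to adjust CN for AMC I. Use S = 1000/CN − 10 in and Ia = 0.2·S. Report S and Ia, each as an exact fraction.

S = 20500/1239 in ≈ 16.546 in; Ia = 4100/1239 in ≈ 3.309 in

Adjust CN=59 to AMC I: 4.2·59/(10 − 0.058·59) → (1239/5) ÷ (3289/500) = 123900/3289 ≈ 37.671
Max retention: S = 1000/(123900/3289) − 10 = 20500/1239 in (≈ 16.546 in)
Initial abstraction Ia = S/5 = (20500/1239)/5 = 4100/1239 ≈ 3.309 in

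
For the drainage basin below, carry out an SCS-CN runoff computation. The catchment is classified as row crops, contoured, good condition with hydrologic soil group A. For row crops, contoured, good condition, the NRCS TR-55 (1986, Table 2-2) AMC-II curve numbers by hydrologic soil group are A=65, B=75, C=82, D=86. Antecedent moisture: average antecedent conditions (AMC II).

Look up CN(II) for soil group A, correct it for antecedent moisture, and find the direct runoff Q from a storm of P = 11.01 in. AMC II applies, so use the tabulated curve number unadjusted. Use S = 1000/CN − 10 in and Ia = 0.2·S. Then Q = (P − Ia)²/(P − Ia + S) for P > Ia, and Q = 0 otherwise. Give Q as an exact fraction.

Q = 166745569/25886900 in ≈ 6.441 in

NRCS table: row crops, contoured, good condition, soil group A → CN(II) = 65
Average conditions: CN = 65 (no AMC adjustment).
Retention S: 1000/CN − 10 with CN=65.000 → S = 70/13 ≈ 5.385 in
Initial abstraction Ia = S/5 = (70/13)/5 = 14/13 ≈ 1.077 in
Excess rainfall: 11.010 − 1.077 = 9.933 in; P > Ia so Q > 0
Q: (12913/1300)² ÷ (19913/1300) = 166745569/25886900 in (≈ 6.441 in)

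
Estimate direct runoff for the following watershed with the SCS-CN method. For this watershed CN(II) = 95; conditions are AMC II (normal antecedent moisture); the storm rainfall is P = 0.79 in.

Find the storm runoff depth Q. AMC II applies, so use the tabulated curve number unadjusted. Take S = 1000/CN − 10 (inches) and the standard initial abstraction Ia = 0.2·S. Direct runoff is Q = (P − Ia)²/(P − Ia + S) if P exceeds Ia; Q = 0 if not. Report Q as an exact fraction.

Average conditions: CN = 95 (no AMC adjustment).
Max retention: S = 1000/95 − 10 = 10/19 in (≈ 0.526 in)
Initial abstraction Ia = S/5 = (10/19)/5 = 2/19 ≈ 0.105 in
Since P=0.790 > Ia=0.105: effective rainfall P−Ia = 1301/1900 in
Q: (1301/1900)² ÷ (2301/1900) = 1692601/4371900 in (≈ 0.387 in)

Q = 1692601/4371900 in ≈ 0.387 in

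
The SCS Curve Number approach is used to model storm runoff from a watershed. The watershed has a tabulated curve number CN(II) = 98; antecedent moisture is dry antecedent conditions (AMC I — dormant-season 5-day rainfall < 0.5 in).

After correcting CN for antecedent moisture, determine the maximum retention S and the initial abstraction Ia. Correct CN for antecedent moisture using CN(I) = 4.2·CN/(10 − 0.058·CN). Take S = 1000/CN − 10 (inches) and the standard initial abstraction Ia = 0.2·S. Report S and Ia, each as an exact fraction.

CN(I) from CN(II)=98: (4.2·98)/(10 − 0.058·98) = 102900/1079 ≈ 95.366
Max retention: S = 1000/(102900/1079) − 10 = 500/1029 in (≈ 0.486 in)
Ia = 0.2·(500/1029) = 100/1029 in ≈ 0.097 in

S = 500/1029 in ≈ 0.486 in; Ia = 100/1029 in ≈ 0.097 in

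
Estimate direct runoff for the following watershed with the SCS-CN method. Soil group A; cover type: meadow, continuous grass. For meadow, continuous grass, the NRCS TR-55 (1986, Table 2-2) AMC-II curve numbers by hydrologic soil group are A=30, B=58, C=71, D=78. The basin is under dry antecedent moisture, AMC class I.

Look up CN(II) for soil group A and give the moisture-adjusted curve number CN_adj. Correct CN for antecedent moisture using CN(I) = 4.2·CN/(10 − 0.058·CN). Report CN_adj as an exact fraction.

CN_adj = 900/59 ≈ 15.254

NRCS table: meadow, continuous grass, soil group A → CN(II) = 30
CN(I) from CN(II)=30: (4.2·30)/(10 − 0.058·30) = 900/59 ≈ 15.254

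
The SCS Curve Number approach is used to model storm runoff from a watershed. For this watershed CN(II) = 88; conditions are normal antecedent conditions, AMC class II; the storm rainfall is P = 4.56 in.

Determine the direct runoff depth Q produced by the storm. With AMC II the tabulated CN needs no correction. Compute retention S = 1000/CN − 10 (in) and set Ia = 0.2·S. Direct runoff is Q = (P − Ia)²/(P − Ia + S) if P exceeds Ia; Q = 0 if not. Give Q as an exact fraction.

Average conditions: CN = 88 (no AMC adjustment).
S = 1000/88 − 10 = 15/11 in ≈ 1.364 in
Initial abstraction Ia = S/5 = (15/11)/5 = 3/11 ≈ 0.273 in
Since P=4.560 > Ia=0.273: effective rainfall P−Ia = 1179/275 in
Q: (1179/275)² ÷ (1554/275) = 463347/142450 in (≈ 3.253 in)

Q = 463347/142450 in ≈ 3.253 in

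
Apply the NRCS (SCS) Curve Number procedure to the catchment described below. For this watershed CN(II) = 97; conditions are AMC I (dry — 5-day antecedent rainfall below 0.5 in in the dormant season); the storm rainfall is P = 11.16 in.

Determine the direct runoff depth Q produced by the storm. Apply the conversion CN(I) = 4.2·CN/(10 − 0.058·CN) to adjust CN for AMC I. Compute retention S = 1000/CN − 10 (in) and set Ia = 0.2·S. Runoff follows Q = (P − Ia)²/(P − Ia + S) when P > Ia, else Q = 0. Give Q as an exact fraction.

Q = 34946937481/3385510975 in ≈ 10.323 in

Dry (AMC I): CN(I) = 4.2·97/(10 − 0.058·97) = (2037/5)/(2187/500) = 67900/729 ≈ 93.141
Retention S: 1000/CN − 10 with CN=93.141 → S = 500/679 ≈ 0.736 in
Ia = 0.2S: 0.2·0.736 = 0.147 in (exactly 100/679)
Since P=11.160 > Ia=0.147: effective rainfall P−Ia = 186941/16975 in
Runoff Q = (P−Ia)²/(P−Ia+S) = (11.013)²/(11.013+0.736) = 34946937481/3385510975 ≈ 10.323 in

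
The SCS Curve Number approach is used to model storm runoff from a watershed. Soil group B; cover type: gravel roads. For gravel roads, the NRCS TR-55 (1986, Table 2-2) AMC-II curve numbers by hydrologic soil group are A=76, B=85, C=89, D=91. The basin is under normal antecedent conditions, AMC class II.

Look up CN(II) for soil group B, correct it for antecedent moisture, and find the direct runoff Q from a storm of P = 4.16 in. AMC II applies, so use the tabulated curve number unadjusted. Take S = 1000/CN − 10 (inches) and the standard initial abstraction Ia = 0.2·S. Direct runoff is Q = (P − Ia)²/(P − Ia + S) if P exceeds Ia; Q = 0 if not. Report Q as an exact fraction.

Q = 654481/251600 in ≈ 2.601 in

NRCS table: gravel roads, soil group B → CN(II) = 85
Average conditions: CN = 85 (no AMC adjustment).
S = 1000/85 − 10 = 30/17 in ≈ 1.765 in
Ia = 0.2·(30/17) = 6/17 in ≈ 0.353 in
P − Ia = 4.160 − 0.353 = 1618/425 ≈ 3.807 in (> 0, runoff occurs)
Q: (1618/425)² ÷ (2368/425) = 654481/251600 in (≈ 2.601 in)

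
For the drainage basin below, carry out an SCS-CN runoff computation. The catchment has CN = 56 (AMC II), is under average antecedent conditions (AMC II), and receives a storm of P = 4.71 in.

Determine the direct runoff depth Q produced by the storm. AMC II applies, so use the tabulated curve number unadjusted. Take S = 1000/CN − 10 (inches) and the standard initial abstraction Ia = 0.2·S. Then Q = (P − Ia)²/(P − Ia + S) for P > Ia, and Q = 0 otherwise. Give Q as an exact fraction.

Q = 4826809/5387900 in ≈ 0.896 in

Average conditions: CN = 56 (no AMC adjustment).
Max retention: S = 1000/56 − 10 = 55/7 in (≈ 7.857 in)
Initial abstraction Ia = S/5 = (55/7)/5 = 11/7 ≈ 1.571 in
Excess rainfall: 4.710 − 1.571 = 3.139 in; P > Ia so Q > 0
Q: (2197/700)² ÷ (7697/700) = 4826809/5387900 in (≈ 0.896 in)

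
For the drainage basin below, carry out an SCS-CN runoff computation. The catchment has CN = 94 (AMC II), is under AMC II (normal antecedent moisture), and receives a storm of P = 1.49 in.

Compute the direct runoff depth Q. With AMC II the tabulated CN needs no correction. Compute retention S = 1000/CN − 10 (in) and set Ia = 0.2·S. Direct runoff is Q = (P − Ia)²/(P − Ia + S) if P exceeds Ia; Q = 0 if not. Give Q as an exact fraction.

Q = 40998409/44194100 in ≈ 0.928 in

AMC II — tabulated CN = 94 applies directly.
Max retention: S = 1000/94 − 10 = 30/47 in (≈ 0.638 in)
Ia = 0.2S: 0.2·0.638 = 0.128 in (exactly 6/47)
Excess rainfall: 1.490 − 0.128 = 1.362 in; P > Ia so Q > 0
Q = (6403/4700)²/((6403/4700) + 30/47) = (40998409/22090000)/(9403/4700) = 40998409/44194100 in ≈ 0.928 in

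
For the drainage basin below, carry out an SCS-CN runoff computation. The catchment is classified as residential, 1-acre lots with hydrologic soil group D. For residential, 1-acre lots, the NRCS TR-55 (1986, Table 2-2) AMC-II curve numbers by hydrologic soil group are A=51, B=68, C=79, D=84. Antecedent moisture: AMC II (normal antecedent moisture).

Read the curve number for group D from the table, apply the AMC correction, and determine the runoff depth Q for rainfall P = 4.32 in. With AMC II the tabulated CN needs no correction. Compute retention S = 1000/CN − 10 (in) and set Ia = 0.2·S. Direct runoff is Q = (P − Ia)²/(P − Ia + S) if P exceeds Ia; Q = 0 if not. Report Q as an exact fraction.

NRCS table: residential, 1-acre lots, soil group D → CN(II) = 84
CN(II) = 84; AMC II needs no correction.
Retention S: 1000/CN − 10 with CN=84.000 → S = 40/21 ≈ 1.905 in
Ia = 0.2·(40/21) = 8/21 in ≈ 0.381 in
P − Ia = 4.320 − 0.381 = 2068/525 ≈ 3.939 in (> 0, runoff occurs)
Runoff Q = (P−Ia)²/(P−Ia+S) = (3.939)²/(3.939+1.905) = 1069156/402675 ≈ 2.655 in

Q = 1069156/402675 in ≈ 2.655 in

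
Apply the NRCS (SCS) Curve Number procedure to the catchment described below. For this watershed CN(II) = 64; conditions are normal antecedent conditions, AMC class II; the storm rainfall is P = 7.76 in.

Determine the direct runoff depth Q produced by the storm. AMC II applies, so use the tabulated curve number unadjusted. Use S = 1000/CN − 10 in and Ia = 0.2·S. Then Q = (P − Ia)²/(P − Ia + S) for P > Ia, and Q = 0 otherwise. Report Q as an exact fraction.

AMC II — tabulated CN = 64 applies directly.
Max retention: S = 1000/64 − 10 = 45/8 in (≈ 5.625 in)
Ia = 0.2·(45/8) = 9/8 in ≈ 1.125 in
Since P=7.760 > Ia=1.125: effective rainfall P−Ia = 1327/200 in
Q = (1327/200)²/((1327/200) + 45/8) = (1760929/40000)/(613/50) = 1760929/490400 in ≈ 3.591 in

Q = 1760929/490400 in ≈ 3.591 in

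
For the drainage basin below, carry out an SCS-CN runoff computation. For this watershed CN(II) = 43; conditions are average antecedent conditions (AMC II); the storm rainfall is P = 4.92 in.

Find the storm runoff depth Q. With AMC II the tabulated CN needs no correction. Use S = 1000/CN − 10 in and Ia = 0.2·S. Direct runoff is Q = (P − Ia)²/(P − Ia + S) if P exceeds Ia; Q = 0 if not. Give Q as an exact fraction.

AMC II — tabulated CN = 43 applies directly.
Max retention: S = 1000/43 − 10 = 570/43 in (≈ 13.256 in)
Ia = 0.2·(570/43) = 114/43 in ≈ 2.651 in
P − Ia = 4.920 − 2.651 = 2439/1075 ≈ 2.269 in (> 0, runoff occurs)
Runoff Q = (P−Ia)²/(P−Ia+S) = (2.269)²/(2.269+13.256) = 1982907/5980225 ≈ 0.332 in

Q = 1982907/5980225 in ≈ 0.332 in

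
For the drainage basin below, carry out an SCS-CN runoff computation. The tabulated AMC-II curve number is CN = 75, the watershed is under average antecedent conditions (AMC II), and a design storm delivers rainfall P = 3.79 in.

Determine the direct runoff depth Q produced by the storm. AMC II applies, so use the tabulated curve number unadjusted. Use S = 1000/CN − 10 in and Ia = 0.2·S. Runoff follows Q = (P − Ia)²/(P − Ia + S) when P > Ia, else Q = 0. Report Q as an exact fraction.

CN(II) = 75; AMC II needs no correction.
S = 1000/75 − 10 = 10/3 in ≈ 3.333 in
Ia = 0.2·(10/3) = 2/3 in ≈ 0.667 in
Excess rainfall: 3.790 − 0.667 = 3.123 in; P > Ia so Q > 0
Q: (937/300)² ÷ (1937/300) = 877969/581100 in (≈ 1.511 in)

Q = 877969/581100 in ≈ 1.511 in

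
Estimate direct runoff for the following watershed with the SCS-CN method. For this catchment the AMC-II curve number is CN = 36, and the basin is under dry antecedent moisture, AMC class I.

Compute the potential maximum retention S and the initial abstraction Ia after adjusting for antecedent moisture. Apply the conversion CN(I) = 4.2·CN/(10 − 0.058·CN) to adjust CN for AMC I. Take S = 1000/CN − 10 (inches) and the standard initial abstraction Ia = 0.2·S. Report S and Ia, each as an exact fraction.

S = 8000/189 in ≈ 42.328 in; Ia = 1600/189 in ≈ 8.466 in

Dry (AMC I): CN(I) = 4.2·36/(10 − 0.058·36) = (756/5)/(989/125) = 18900/989 ≈ 19.110
Retention S: 1000/CN − 10 with CN=19.110 → S = 8000/189 ≈ 42.328 in
Initial abstraction Ia = S/5 = (8000/189)/5 = 1600/189 ≈ 8.466 in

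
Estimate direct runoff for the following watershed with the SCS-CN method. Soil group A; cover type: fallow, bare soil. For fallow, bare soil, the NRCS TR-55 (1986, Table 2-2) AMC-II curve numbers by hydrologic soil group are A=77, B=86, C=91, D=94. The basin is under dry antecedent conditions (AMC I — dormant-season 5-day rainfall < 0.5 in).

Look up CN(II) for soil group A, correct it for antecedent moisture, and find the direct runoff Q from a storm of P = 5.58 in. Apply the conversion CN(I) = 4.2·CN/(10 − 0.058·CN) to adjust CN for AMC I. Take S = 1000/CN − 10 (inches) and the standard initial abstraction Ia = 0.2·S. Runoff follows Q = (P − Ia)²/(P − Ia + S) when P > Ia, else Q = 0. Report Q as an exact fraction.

Q = 112992116449/73665911550 in ≈ 1.534 in

NRCS table: fallow, bare soil, soil group A → CN(II) = 77
Dry (AMC I): CN(I) = 4.2·77/(10 − 0.058·77) = (1617/5)/(2767/500) = 161700/2767 ≈ 58.439
Max retention: S = 1000/(161700/2767) − 10 = 11500/1617 in (≈ 7.112 in)
Ia = 0.2·(11500/1617) = 2300/1617 in ≈ 1.422 in
P − Ia = 5.580 − 1.422 = 336143/80850 ≈ 4.158 in (> 0, runoff occurs)
Q = (336143/80850)²/((336143/80850) + 11500/1617) = (112992116449/6536722500)/(911143/80850) = 112992116449/73665911550 in ≈ 1.534 in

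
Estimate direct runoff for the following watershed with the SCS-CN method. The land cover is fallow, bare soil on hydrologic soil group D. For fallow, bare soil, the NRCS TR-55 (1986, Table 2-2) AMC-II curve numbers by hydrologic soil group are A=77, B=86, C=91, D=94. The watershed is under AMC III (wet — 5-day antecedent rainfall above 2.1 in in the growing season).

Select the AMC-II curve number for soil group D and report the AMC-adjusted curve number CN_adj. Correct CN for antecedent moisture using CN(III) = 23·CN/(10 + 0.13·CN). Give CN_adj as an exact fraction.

CN_adj = 108100/1111 ≈ 97.300

NRCS table: fallow, bare soil, soil group D → CN(II) = 94
CN(III) from CN(II)=94: (23·94)/(10 + 0.13·94) = 108100/1111 ≈ 97.300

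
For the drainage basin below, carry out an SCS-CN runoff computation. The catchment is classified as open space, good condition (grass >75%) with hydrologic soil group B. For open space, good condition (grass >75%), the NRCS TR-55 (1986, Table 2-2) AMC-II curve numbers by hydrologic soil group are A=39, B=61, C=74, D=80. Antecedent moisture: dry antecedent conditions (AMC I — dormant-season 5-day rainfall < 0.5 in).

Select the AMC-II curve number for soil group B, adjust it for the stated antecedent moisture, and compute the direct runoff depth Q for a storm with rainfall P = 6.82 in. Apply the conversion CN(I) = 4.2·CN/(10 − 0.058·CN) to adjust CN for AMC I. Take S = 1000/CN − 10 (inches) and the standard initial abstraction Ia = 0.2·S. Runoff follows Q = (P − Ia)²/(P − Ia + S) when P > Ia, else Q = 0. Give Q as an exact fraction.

Q = 6497488449/8659709450 in ≈ 0.750 in

NRCS table: open space, good condition (grass >75%), soil group B → CN(II) = 61
Dry (AMC I): CN(I) = 4.2·61/(10 − 0.058·61) = (1281/5)/(3231/500) = 42700/1077 ≈ 39.647
Max retention: S = 1000/(42700/1077) − 10 = 6500/427 in (≈ 15.222 in)
Ia = 0.2·(6500/427) = 1300/427 in ≈ 3.044 in
P − Ia = 6.820 − 3.044 = 80607/21350 ≈ 3.776 in (> 0, runoff occurs)
Q = (80607/21350)²/((80607/21350) + 6500/427) = (6497488449/455822500)/(405607/21350) = 6497488449/8659709450 in ≈ 0.750 in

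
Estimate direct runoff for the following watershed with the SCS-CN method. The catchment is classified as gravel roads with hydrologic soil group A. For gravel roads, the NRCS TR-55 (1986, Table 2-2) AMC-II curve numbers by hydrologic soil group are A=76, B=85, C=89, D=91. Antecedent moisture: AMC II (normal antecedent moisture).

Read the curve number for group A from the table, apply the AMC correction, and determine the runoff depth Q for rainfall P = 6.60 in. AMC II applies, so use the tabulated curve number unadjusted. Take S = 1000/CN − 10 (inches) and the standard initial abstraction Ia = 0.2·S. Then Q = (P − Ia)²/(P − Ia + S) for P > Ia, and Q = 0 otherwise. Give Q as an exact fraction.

NRCS table: gravel roads, soil group A → CN(II) = 76
AMC II — tabulated CN = 76 applies directly.
Max retention: S = 1000/76 − 10 = 60/19 in (≈ 3.158 in)
Ia = 0.2S: 0.2·3.158 = 0.632 in (exactly 12/19)
Since P=6.600 > Ia=0.632: effective rainfall P−Ia = 567/95 in
Q: (567/95)² ÷ (867/95) = 107163/27455 in (≈ 3.903 in)

Q = 107163/27455 in ≈ 3.903 in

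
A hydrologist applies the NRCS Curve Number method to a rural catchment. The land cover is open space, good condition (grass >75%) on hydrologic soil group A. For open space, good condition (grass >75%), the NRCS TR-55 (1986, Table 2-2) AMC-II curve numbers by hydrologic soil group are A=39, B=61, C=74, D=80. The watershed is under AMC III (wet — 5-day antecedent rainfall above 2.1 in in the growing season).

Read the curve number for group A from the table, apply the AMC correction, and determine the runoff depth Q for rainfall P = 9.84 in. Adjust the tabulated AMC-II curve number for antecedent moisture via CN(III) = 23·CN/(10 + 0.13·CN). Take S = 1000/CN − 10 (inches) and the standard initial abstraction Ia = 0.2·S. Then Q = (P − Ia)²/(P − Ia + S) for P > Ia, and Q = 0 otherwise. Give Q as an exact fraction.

NRCS table: open space, good condition (grass >75%), soil group A → CN(II) = 39
Adjust CN=39 to AMC III: 23·39/(10 + 0.13·39) → 897 ÷ (1507/100) = 89700/1507 ≈ 59.522
Max retention: S = 1000/(89700/1507) − 10 = 6100/897 in (≈ 6.800 in)
Initial abstraction Ia = S/5 = (6100/897)/5 = 1220/897 ≈ 1.360 in
Since P=9.840 > Ia=1.360: effective rainfall P−Ia = 190162/22425 in
Q: (190162/22425)² ÷ (342662/22425) = 18080793122/3842097675 in (≈ 4.706 in)

Q = 18080793122/3842097675 in ≈ 4.706 in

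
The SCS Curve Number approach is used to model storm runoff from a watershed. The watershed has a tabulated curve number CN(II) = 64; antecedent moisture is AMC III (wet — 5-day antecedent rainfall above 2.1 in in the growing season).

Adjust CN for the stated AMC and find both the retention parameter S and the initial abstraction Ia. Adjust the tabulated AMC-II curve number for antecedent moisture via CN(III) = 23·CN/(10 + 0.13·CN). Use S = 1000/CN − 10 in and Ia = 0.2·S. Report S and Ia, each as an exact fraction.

Adjust CN=64 to AMC III: 23·64/(10 + 0.13·64) → 1472 ÷ (458/25) = 18400/229 ≈ 80.349
S = 1000/(18400/229) − 10 = 225/92 in ≈ 2.446 in
Ia = 0.2S: 0.2·2.446 = 0.489 in (exactly 45/92)

S = 225/92 in ≈ 2.446 in; Ia = 45/92 in ≈ 0.489 in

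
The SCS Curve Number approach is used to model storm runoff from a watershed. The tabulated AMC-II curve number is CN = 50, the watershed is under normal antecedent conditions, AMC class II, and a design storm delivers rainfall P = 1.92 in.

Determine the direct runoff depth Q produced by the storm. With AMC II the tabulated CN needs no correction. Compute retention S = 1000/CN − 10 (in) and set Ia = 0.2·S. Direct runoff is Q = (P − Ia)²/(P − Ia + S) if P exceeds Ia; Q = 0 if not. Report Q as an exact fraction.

Average conditions: CN = 50 (no AMC adjustment).
S = 1000/50 − 10 = 10 in ≈ 10.000 in
Ia = 0.2·10 = 2 in ≈ 2.000 in
P = 1.920 ≤ Ia = 2.000 in: entire storm abstracted, Q = 0.

Q = 0 in ≈ 0.000 in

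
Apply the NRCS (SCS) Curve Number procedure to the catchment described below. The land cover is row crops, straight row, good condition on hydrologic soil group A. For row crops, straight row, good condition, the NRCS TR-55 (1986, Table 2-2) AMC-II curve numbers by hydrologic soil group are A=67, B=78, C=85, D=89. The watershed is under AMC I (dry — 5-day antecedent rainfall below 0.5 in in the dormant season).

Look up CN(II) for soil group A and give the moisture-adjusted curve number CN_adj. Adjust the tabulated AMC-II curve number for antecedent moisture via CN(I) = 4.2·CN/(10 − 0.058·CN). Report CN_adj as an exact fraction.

NRCS table: row crops, straight row, good condition, soil group A → CN(II) = 67
CN(I) from CN(II)=67: (4.2·67)/(10 − 0.058·67) = 46900/1019 ≈ 46.026

CN_adj = 46900/1019 ≈ 46.026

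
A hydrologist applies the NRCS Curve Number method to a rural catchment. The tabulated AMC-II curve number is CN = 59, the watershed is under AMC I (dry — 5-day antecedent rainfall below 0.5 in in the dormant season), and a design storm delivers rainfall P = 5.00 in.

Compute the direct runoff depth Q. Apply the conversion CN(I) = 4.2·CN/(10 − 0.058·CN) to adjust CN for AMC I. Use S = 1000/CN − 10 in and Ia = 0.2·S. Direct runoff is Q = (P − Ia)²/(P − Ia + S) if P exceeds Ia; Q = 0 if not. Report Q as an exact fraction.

CN(I) from CN(II)=59: (4.2·59)/(10 − 0.058·59) = 123900/3289 ≈ 37.671
Max retention: S = 1000/(123900/3289) − 10 = 20500/1239 in (≈ 16.546 in)
Initial abstraction Ia = S/5 = (20500/1239)/5 = 4100/1239 ≈ 3.309 in
Since P=5.000 > Ia=3.309: effective rainfall P−Ia = 2095/1239 in
Q = (2095/1239)²/((2095/1239) + 20500/1239) = (4389025/1535121)/(22595/1239) = 877805/5599041 in ≈ 0.157 in

Q = 877805/5599041 in ≈ 0.157 in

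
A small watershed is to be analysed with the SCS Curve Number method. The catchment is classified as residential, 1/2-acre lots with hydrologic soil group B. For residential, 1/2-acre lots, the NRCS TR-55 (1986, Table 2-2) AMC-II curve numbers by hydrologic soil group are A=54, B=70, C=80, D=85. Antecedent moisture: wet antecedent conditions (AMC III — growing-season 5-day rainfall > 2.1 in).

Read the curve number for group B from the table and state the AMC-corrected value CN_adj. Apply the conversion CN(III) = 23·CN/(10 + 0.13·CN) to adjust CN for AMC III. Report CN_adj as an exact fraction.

CN_adj = 16100/191 ≈ 84.293

NRCS table: residential, 1/2-acre lots, soil group B → CN(II) = 70
Adjust CN=70 to AMC III: 23·70/(10 + 0.13·70) → 1610 ÷ (191/10) = 16100/191 ≈ 84.293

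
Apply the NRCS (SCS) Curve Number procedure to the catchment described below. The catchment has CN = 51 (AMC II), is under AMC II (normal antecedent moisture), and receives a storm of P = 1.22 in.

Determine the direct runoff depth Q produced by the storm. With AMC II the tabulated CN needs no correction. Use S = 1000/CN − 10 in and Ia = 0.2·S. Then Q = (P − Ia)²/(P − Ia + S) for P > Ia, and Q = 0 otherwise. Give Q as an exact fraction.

Q = 0 in ≈ 0.000 in

CN(II) = 51; AMC II needs no correction.
S = 1000/51 − 10 = 490/51 in ≈ 9.608 in
Ia = 0.2S: 0.2·9.608 = 1.922 in (exactly 98/51)
P = 1.220 ≤ Ia = 1.922 in: entire storm abstracted, Q = 0.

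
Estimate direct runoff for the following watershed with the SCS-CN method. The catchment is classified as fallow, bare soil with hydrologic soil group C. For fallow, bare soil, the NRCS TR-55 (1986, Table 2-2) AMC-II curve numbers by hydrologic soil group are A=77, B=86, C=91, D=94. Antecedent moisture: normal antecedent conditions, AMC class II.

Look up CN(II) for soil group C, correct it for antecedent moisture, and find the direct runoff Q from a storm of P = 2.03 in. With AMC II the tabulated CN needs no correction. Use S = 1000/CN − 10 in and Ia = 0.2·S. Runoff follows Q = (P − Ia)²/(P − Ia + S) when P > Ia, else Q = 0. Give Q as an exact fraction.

NRCS table: fallow, bare soil, soil group C → CN(II) = 91
CN(II) = 91; AMC II needs no correction.
S = 1000/91 − 10 = 90/91 in ≈ 0.989 in
Initial abstraction Ia = S/5 = (90/91)/5 = 18/91 ≈ 0.198 in
Since P=2.030 > Ia=0.198: effective rainfall P−Ia = 16673/9100 in
Q = (16673/9100)²/((16673/9100) + 90/91) = (277988929/82810000)/(25673/9100) = 277988929/233624300 in ≈ 1.190 in

Q = 277988929/233624300 in ≈ 1.190 in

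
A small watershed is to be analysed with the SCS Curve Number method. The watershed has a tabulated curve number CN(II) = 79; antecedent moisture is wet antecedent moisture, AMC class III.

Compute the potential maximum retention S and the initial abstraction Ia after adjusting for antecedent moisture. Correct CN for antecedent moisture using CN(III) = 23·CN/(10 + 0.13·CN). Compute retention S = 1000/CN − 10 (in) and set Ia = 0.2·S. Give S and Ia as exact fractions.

S = 2100/1817 in ≈ 1.156 in; Ia = 420/1817 in ≈ 0.231 in

Wet (AMC III): CN(III) = 23·79/(10 + 0.13·79) = 1817/(2027/100) = 181700/2027 ≈ 89.640
Max retention: S = 1000/(181700/2027) − 10 = 2100/1817 in (≈ 1.156 in)
Ia = 0.2S: 0.2·1.156 = 0.231 in (exactly 420/1817)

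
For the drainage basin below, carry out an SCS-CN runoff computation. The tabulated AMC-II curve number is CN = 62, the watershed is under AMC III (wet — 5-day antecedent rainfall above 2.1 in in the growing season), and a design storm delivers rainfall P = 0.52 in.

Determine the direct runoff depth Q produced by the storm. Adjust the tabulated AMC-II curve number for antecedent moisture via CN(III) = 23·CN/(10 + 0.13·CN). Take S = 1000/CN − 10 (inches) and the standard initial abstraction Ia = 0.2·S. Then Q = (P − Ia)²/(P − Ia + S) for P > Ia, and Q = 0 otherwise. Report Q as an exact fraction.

Q = 0 in ≈ 0.000 in

Adjust CN=62 to AMC III: 23·62/(10 + 0.13·62) → 1426 ÷ (903/50) = 71300/903 ≈ 78.959
Max retention: S = 1000/(71300/903) − 10 = 1900/713 in (≈ 2.665 in)
Initial abstraction Ia = S/5 = (1900/713)/5 = 380/713 ≈ 0.533 in
P = 0.520 ≤ Ia = 0.533 in: entire storm abstracted, Q = 0.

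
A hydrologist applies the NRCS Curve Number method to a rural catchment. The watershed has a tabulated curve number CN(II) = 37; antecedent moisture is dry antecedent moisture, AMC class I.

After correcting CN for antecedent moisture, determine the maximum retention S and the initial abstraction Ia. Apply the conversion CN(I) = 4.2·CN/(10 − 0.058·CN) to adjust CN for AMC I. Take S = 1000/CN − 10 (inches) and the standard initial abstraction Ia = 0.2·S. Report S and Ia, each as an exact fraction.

S = 1500/37 in ≈ 40.541 in; Ia = 300/37 in ≈ 8.108 in

CN(I) from CN(II)=37: (4.2·37)/(10 − 0.058·37) = 3700/187 ≈ 19.786
Max retention: S = 1000/(3700/187) − 10 = 1500/37 in (≈ 40.541 in)
Ia = 0.2·(1500/37) = 300/37 in ≈ 8.108 in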